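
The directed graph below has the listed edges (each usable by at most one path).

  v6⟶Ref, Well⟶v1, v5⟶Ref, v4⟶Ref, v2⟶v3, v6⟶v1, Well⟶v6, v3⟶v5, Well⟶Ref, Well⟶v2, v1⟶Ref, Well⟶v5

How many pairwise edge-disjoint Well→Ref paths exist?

Assign every edge capacity 1; by Menger, the answer equals the max flow.
Path Well→Ref (+1); total 1.
Path Well→v1→Ref (+1); total 2.
Path Well→v5→Ref (+1); total 3.
Path Well→v6→Ref (+1); total 4.
No residual Well→Ref path; max flow = 4.
Certifying cut of size 4: {Well→Ref, Well→v1, Well→v6, v5→Ref}.

4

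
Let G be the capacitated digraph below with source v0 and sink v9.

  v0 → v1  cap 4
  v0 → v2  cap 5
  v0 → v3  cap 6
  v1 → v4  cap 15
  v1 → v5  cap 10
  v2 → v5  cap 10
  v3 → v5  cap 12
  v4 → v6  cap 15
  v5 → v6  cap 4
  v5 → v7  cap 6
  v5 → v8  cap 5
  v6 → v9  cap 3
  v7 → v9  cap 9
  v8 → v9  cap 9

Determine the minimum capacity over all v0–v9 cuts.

14

Augment v0→v1→v4→v6→v9: bottleneck 3, flow now 3.
Augment v0→v1→v5→v7→v9: bottleneck 1, flow now 4.
Augment v0→v2→v5→v7→v9: bottleneck 5, flow now 9.
Augment v0→v3→v5→v8→v9: bottleneck 5, flow now 14.
No augmenting path remains; maximum flow = 14.
By max-flow min-cut, the minimum cut capacity equals the max flow.
In the residual graph, reachable from v0: {v0, v1, v2, v3, v4, v5, v6}.
Min-cut edges: v5→v7 (6), v5→v8 (5), v6→v9 (3); capacity 6 + 5 + 3 = 14.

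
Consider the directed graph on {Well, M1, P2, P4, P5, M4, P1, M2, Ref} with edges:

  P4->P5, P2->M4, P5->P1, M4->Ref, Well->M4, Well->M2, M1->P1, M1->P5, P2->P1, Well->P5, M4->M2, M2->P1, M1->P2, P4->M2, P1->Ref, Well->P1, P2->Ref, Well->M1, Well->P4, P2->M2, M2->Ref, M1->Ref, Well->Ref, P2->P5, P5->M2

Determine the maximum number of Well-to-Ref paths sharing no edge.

Assign every edge capacity 1; by Menger, the answer equals the max flow.
Path Well→Ref (+1); total 1.
Path Well→M1→Ref (+1); total 2.
Path Well→M4→Ref (+1); total 3.
Path Well→P1→Ref (+1); total 4.
Path Well→M2→Ref (+1); total 5.
No residual Well→Ref path; max flow = 5.
Certifying cut of size 5: {M2→Ref, P1→Ref, Well→M1, Well→M4, Well→Ref}.

5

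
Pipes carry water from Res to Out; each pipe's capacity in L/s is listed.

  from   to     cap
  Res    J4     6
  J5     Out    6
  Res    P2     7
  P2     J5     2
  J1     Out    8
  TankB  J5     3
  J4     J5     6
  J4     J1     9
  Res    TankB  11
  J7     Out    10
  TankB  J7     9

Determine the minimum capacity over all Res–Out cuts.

Augment Res→P2→J5→Out: bottleneck 2, flow now 2.
Augment Res→J4→J5→Out: bottleneck 4, flow now 6.
Augment Res→J4→J1→Out: bottleneck 2, flow now 8.
Augment Res→TankB→J7→Out: bottleneck 9, flow now 17.
Augment Res→TankB→J5→J4→J1→Out: bottleneck 2, flow now 19. (uses reverse residual edge)
No augmenting path remains; maximum flow = 19.
By max-flow min-cut, the minimum cut capacity equals the max flow.
In the residual graph, reachable from Res: {Res, P2}.
Min-cut edges: Res→J4 (6), Res→TankB (11), P2→J5 (2); capacity 6 + 11 + 2 = 19.

19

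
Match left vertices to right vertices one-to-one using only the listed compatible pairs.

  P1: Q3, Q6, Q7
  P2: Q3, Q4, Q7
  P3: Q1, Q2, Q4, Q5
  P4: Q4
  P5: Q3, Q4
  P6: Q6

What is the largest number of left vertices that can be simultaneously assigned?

5

Unit-capacity flow: source→left, listed edges, right→sink; max matching = max flow.
Augmenting path P1→Q3 (+1); matched 1.
Augmenting path P2→Q4 (+1); matched 2.
Augmenting path P3→Q1 (+1); matched 3.
Augmenting path P6→Q6 (+1); matched 4.
Augmenting path P4→Q4→P2→Q7 (+1); matched 5.
No augmenting path remains; maximum matching = 5.
König certificate: {P3, Q3, Q4, Q6, Q7} is a vertex cover of size 5 (every listed pair touches it), so no matching can be larger.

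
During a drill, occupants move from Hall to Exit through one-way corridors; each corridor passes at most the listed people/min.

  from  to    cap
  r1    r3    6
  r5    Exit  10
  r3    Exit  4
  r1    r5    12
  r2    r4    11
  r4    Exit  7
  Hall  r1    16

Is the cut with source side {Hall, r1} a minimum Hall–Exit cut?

No — its capacity is 18, but the minimum cut has capacity 14.

Given cut capacity: 6 + 12 = 18.
Augment Hall→r1→r3→Exit: bottleneck 4, flow now 4.
Augment Hall→r1→r5→Exit: bottleneck 10, flow now 14.
No augmenting path remains; maximum flow = 14.
In the residual graph, reachable from Hall: {Hall, r1, r3, r5}.
Min-cut edges: r3→Exit (4), r5→Exit (10); capacity 4 + 10 = 14.
Cut capacity 18 exceeds the max flow 14, so it is not minimum.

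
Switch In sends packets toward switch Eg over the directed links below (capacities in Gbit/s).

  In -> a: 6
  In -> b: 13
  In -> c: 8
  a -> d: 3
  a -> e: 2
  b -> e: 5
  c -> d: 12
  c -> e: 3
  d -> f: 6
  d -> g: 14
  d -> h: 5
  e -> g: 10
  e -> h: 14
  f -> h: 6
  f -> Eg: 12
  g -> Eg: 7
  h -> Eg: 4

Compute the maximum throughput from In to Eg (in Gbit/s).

17

Augment In→a→d→f→Eg: bottleneck 3, flow now 3.
Augment In→a→e→g→Eg: bottleneck 2, flow now 5.
Augment In→b→e→g→Eg: bottleneck 5, flow now 10.
Augment In→c→d→f→Eg: bottleneck 3, flow now 13.
Augment In→c→d→h→Eg: bottleneck 4, flow now 17.
No augmenting path remains; maximum flow = 17.
In the residual graph, reachable from In: {In, a, b, c, d, e, g, h}.
Min-cut edges: d→f (6), g→Eg (7), h→Eg (4); capacity 6 + 7 + 4 = 17.
This cut is saturated, so no flow can exceed 17.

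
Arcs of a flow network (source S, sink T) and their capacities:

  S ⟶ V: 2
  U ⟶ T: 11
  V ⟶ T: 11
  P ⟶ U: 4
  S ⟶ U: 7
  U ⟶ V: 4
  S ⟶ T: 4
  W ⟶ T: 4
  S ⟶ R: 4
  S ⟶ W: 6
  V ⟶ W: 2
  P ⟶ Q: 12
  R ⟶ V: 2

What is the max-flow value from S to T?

Augment S→T: bottleneck 4, flow now 4.
Augment S→U→T: bottleneck 7, flow now 11.
Augment S→V→T: bottleneck 2, flow now 13.
Augment S→W→T: bottleneck 4, flow now 17.
Augment S→R→V→T: bottleneck 2, flow now 19.
No augmenting path remains; maximum flow = 19.
In the residual graph, reachable from S: {S, R, W}.
Min-cut edges: S→U (7), S→V (2), S→T (4), R→V (2), W→T (4); capacity 7 + 2 + 4 + 2 + 4 = 19.
This cut is saturated, so no flow can exceed 19.

19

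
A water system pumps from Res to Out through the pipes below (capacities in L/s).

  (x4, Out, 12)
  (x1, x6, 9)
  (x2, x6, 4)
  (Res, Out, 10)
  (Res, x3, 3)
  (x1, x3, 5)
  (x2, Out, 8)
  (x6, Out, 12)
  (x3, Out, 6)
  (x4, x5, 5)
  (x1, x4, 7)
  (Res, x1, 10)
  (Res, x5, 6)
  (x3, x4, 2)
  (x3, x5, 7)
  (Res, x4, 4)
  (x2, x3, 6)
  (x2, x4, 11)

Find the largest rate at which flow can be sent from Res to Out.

27

Augment Res→Out: bottleneck 10, flow now 10.
Augment Res→x3→Out: bottleneck 3, flow now 13.
Augment Res→x4→Out: bottleneck 4, flow now 17.
Augment Res→x1→x3→Out: bottleneck 3, flow now 20.
Augment Res→x1→x4→Out: bottleneck 7, flow now 27.
No augmenting path remains; maximum flow = 27.
In the residual graph, reachable from Res: {Res, x5}.
Min-cut edges: Res→x1 (10), Res→x3 (3), Res→x4 (4), Res→Out (10); capacity 10 + 3 + 4 + 10 = 27.
This cut is saturated, so no flow can exceed 27.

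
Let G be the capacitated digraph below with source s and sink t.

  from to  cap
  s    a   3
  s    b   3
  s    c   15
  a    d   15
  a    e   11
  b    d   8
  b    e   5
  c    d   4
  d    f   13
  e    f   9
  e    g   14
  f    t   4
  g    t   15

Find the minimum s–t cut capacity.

10

Augment s→a→d→f→t: bottleneck 3, flow now 3.
Augment s→b→d→f→t: bottleneck 1, flow now 4.
Augment s→b→e→g→t: bottleneck 2, flow now 6.
Augment s→c→d→a→e→g→t: bottleneck 3, flow now 9. (uses reverse residual edge)
Augment s→c→d→b→e→g→t: bottleneck 1, flow now 10. (uses reverse residual edge)
No augmenting path remains; maximum flow = 10.
By max-flow min-cut, the minimum cut capacity equals the max flow.
In the residual graph, reachable from s: {s, c}.
Min-cut edges: s→a (3), s→b (3), c→d (4); capacity 3 + 3 + 4 = 10.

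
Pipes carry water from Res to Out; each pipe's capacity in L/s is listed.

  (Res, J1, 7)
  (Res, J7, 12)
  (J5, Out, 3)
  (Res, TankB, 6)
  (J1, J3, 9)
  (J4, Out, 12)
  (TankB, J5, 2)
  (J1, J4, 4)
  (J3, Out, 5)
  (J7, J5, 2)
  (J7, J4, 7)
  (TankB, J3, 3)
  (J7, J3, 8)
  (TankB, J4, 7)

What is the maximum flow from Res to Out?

20

Augment Res→J1→J3→Out: bottleneck 5, flow now 5.
Augment Res→J1→J4→Out: bottleneck 2, flow now 7.
Augment Res→J7→J5→Out: bottleneck 2, flow now 9.
Augment Res→J7→J4→Out: bottleneck 7, flow now 16.
Augment Res→TankB→J5→Out: bottleneck 1, flow now 17.
Augment Res→TankB→J4→Out: bottleneck 3, flow now 20.
No augmenting path remains; maximum flow = 20.
In the residual graph, reachable from Res: {Res, J1, J7, TankB, J3, J5, J4}.
Min-cut edges: J3→Out (5), J5→Out (3), J4→Out (12); capacity 5 + 3 + 12 = 20.
This cut is saturated, so no flow can exceed 20.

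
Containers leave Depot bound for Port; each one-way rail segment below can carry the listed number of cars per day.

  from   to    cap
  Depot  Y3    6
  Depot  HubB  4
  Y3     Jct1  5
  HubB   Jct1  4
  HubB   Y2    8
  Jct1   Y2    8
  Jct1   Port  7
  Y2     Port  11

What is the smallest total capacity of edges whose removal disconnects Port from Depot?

Augment Depot→Y3→Jct1→Port: bottleneck 5, flow now 5.
Augment Depot→HubB→Jct1→Port: bottleneck 2, flow now 7.
Augment Depot→HubB→Y2→Port: bottleneck 2, flow now 9.
No augmenting path remains; maximum flow = 9.
By max-flow min-cut, the minimum cut capacity equals the max flow.
In the residual graph, reachable from Depot: {Depot, Y3}.
Min-cut edges: Depot→HubB (4), Y3→Jct1 (5); capacity 4 + 5 = 9.

9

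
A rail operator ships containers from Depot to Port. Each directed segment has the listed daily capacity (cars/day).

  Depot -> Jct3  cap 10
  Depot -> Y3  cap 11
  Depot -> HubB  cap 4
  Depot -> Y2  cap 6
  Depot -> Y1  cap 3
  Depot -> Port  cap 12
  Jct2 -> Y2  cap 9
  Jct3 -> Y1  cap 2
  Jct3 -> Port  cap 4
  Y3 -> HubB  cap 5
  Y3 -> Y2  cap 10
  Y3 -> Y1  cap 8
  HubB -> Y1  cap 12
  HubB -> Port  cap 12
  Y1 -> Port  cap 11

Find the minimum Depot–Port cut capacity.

36

Augment Depot→Port: bottleneck 12, flow now 12.
Augment Depot→Jct3→Port: bottleneck 4, flow now 16.
Augment Depot→HubB→Port: bottleneck 4, flow now 20.
Augment Depot→Y1→Port: bottleneck 3, flow now 23.
Augment Depot→Jct3→Y1→Port: bottleneck 2, flow now 25.
Augment Depot→Y3→HubB→Port: bottleneck 5, flow now 30.
Augment Depot→Y3→Y1→Port: bottleneck 6, flow now 36.
No augmenting path remains; maximum flow = 36.
By max-flow min-cut, the minimum cut capacity equals the max flow.
In the residual graph, reachable from Depot: {Depot, Jct3, Y2}.
Min-cut edges: Depot→Y3 (11), Depot→HubB (4), Depot→Y1 (3), Depot→Port (12), Jct3→Y1 (2), Jct3→Port (4); capacity 11 + 4 + 3 + 12 + 2 + 4 = 36.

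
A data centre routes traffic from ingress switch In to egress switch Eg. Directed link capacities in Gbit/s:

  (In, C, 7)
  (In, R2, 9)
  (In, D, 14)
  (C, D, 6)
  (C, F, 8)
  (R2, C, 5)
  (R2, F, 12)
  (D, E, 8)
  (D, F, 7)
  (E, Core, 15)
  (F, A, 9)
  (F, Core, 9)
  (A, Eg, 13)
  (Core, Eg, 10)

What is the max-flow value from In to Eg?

Augment In→C→F→A→Eg: bottleneck 7, flow now 7.
Augment In→R2→F→A→Eg: bottleneck 2, flow now 9.
Augment In→R2→F→Core→Eg: bottleneck 7, flow now 16.
Augment In→D→E→Core→Eg: bottleneck 3, flow now 19.
No augmenting path remains; maximum flow = 19.
In the residual graph, reachable from In: {In, C, R2, D, E, F, Core}.
Min-cut edges: F→A (9), Core→Eg (10); capacity 9 + 10 = 19.
This cut is saturated, so no flow can exceed 19.

19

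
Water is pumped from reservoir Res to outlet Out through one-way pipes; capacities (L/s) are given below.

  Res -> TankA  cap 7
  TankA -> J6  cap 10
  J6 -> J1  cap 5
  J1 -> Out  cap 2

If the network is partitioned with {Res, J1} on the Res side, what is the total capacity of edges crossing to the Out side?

9

Edges leaving {Res, J1}: Res→TankA (7), J1→Out (2).
Cut capacity = 7 + 2 = 9.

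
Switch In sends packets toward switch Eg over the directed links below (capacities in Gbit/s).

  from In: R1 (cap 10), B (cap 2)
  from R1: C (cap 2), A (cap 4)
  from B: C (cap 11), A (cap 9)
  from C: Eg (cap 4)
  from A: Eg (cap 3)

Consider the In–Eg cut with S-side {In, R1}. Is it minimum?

Given cut capacity: 2 + 2 + 4 = 8.
Augment In→R1→C→Eg: bottleneck 2, flow now 2.
Augment In→R1→A→Eg: bottleneck 3, flow now 5.
Augment In→B→C→Eg: bottleneck 2, flow now 7.
No augmenting path remains; maximum flow = 7.
In the residual graph, reachable from In: {In, R1, A}.
Min-cut edges: In→B (2), R1→C (2), A→Eg (3); capacity 2 + 2 + 3 = 7.
Cut capacity 8 exceeds the max flow 7, so it is not minimum.

No — its capacity is 8, but the minimum cut has capacity 7.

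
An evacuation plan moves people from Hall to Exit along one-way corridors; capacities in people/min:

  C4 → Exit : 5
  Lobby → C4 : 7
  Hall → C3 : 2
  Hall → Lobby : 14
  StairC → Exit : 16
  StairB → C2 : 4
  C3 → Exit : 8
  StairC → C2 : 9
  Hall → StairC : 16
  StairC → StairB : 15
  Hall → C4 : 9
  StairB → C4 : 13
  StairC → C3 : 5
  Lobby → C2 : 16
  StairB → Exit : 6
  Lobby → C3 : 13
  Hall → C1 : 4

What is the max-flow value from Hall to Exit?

29

Augment Hall→StairC→Exit: bottleneck 16, flow now 16.
Augment Hall→C4→Exit: bottleneck 5, flow now 21.
Augment Hall→C3→Exit: bottleneck 2, flow now 23.
Augment Hall→Lobby→C3→Exit: bottleneck 6, flow now 29.
No augmenting path remains; maximum flow = 29.
In the residual graph, reachable from Hall: {Hall, C1, Lobby, C4, C2, C3}.
Min-cut edges: Hall→StairC (16), C4→Exit (5), C3→Exit (8); capacity 16 + 5 + 8 = 29.
This cut is saturated, so no flow can exceed 29.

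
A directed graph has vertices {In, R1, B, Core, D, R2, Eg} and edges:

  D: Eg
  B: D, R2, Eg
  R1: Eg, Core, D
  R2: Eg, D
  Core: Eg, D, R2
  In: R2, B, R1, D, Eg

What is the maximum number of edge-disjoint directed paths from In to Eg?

Assign every edge capacity 1; by Menger, the answer equals the max flow.
Path In→Eg (+1); total 1.
Path In→R1→Eg (+1); total 2.
Path In→B→Eg (+1); total 3.
Path In→D→Eg (+1); total 4.
Path In→R2→Eg (+1); total 5.
No residual In→Eg path; max flow = 5.
Certifying cut of size 5: {In→B, In→D, In→Eg, In→R1, In→R2}.

5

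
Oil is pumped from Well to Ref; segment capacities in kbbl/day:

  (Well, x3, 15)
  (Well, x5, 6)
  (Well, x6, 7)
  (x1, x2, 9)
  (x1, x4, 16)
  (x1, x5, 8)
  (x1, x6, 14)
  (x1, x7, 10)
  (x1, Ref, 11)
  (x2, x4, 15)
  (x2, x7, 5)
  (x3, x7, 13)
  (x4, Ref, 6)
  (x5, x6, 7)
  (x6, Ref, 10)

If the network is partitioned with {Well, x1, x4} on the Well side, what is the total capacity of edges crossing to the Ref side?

86

Edges leaving {Well, x1, x4}: Well→x3 (15), Well→x5 (6), Well→x6 (7), x1→x2 (9), x1→x5 (8), x1→x6 (14), x1→x7 (10), x1→Ref (11), x4→Ref (6).
Cut capacity = 15 + 6 + 7 + 9 + 8 + 14 + 10 + 11 + 6 = 86.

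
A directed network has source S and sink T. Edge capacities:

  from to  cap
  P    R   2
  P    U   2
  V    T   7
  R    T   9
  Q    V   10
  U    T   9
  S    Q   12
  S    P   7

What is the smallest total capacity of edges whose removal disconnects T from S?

11

Augment S→P→R→T: bottleneck 2, flow now 2.
Augment S→P→U→T: bottleneck 2, flow now 4.
Augment S→Q→V→T: bottleneck 7, flow now 11.
No augmenting path remains; maximum flow = 11.
By max-flow min-cut, the minimum cut capacity equals the max flow.
In the residual graph, reachable from S: {S, P, Q, V}.
Min-cut edges: P→R (2), P→U (2), V→T (7); capacity 2 + 2 + 7 = 11.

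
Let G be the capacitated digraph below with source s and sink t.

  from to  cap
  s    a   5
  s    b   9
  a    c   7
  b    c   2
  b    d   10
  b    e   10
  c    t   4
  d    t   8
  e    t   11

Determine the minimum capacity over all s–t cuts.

Augment s→a→c→t: bottleneck 4, flow now 4.
Augment s→b→d→t: bottleneck 8, flow now 12.
Augment s→b→e→t: bottleneck 1, flow now 13.
No augmenting path remains; maximum flow = 13.
By max-flow min-cut, the minimum cut capacity equals the max flow.
In the residual graph, reachable from s: {s, a, c}.
Min-cut edges: s→b (9), c→t (4); capacity 9 + 4 = 13.

13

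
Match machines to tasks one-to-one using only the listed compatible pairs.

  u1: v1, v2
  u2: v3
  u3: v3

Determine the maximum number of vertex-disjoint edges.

2

Unit-capacity flow: source→left, listed edges, right→sink; max matching = max flow.
Augmenting path u1→v1 (+1); matched 1.
Augmenting path u2→v3 (+1); matched 2.
No augmenting path remains; maximum matching = 2.
König certificate: {u1, v3} is a vertex cover of size 2 (every listed pair touches it), so no matching can be larger.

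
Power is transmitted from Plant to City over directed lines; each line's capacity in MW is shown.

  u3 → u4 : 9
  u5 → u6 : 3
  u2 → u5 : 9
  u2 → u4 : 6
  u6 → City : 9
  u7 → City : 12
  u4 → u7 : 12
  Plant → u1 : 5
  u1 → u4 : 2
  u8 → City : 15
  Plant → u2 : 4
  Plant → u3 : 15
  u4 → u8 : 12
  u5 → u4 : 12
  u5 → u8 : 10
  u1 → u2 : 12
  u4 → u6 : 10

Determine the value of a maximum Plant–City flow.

18

Augment Plant→u1→u4→u6→City: bottleneck 2, flow now 2.
Augment Plant→u2→u4→u6→City: bottleneck 4, flow now 6.
Augment Plant→u3→u4→u6→City: bottleneck 3, flow now 9.
Augment Plant→u3→u4→u7→City: bottleneck 6, flow now 15.
Augment Plant→u1→u2→u4→u7→City: bottleneck 2, flow now 17.
Augment Plant→u1→u2→u5→u8→City: bottleneck 1, flow now 18.
No augmenting path remains; maximum flow = 18.
In the residual graph, reachable from Plant: {Plant, u3}.
Min-cut edges: Plant→u1 (5), Plant→u2 (4), u3→u4 (9); capacity 5 + 4 + 9 = 18.
This cut is saturated, so no flow can exceed 18.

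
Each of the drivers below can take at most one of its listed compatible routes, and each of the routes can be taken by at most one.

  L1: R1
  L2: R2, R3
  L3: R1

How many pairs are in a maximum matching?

Unit-capacity flow: source→left, listed edges, right→sink; max matching = max flow.
Augmenting path L1→R1 (+1); matched 1.
Augmenting path L2→R2 (+1); matched 2.
No augmenting path remains; maximum matching = 2.
König certificate: {L2, R1} is a vertex cover of size 2 (every listed pair touches it), so no matching can be larger.

2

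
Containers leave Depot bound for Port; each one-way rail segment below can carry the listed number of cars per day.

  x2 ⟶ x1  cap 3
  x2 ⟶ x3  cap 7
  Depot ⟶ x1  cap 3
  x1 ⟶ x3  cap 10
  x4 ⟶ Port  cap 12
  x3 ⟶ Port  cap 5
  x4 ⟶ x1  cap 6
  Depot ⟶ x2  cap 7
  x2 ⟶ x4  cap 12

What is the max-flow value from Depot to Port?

Augment Depot→x1→x3→Port: bottleneck 3, flow now 3.
Augment Depot→x2→x3→Port: bottleneck 2, flow now 5.
Augment Depot→x2→x4→Port: bottleneck 5, flow now 10.
No augmenting path remains; maximum flow = 10.
In the residual graph, reachable from Depot: {Depot}.
Min-cut edges: Depot→x1 (3), Depot→x2 (7); capacity 3 + 7 = 10.
This cut is saturated, so no flow can exceed 10.

10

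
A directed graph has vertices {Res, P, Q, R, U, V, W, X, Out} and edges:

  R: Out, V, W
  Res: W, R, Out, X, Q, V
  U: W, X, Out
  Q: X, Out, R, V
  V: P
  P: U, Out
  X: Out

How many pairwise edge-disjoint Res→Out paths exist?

5

Assign every edge capacity 1; by Menger, the answer equals the max flow.
Path Res→Out (+1); total 1.
Path Res→Q→Out (+1); total 2.
Path Res→R→Out (+1); total 3.
Path Res→X→Out (+1); total 4.
Path Res→V→P→Out (+1); total 5.
No residual Res→Out path; max flow = 5.
Certifying cut of size 5: {Res→Out, Res→Q, Res→R, Res→V, Res→X}.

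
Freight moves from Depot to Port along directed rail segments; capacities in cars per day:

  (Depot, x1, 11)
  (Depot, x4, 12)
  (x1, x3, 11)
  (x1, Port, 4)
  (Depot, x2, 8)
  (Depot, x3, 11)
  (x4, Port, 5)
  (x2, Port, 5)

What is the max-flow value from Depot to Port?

14

Augment Depot→x1→Port: bottleneck 4, flow now 4.
Augment Depot→x2→Port: bottleneck 5, flow now 9.
Augment Depot→x4→Port: bottleneck 5, flow now 14.
No augmenting path remains; maximum flow = 14.
In the residual graph, reachable from Depot: {Depot, x1, x2, x3, x4}.
Min-cut edges: x1→Port (4), x2→Port (5), x4→Port (5); capacity 4 + 5 + 5 = 14.
This cut is saturated, so no flow can exceed 14.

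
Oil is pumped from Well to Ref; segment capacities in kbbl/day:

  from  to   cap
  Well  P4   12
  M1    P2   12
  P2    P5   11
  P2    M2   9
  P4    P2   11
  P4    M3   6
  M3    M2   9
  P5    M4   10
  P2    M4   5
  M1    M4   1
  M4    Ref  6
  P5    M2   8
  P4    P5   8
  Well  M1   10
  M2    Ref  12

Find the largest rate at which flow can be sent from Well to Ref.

18

Augment Well→M1→M4→Ref: bottleneck 1, flow now 1.
Augment Well→M1→P2→M2→Ref: bottleneck 9, flow now 10.
Augment Well→P4→P2→M4→Ref: bottleneck 5, flow now 15.
Augment Well→P4→M3→M2→Ref: bottleneck 3, flow now 18.
No augmenting path remains; maximum flow = 18.
In the residual graph, reachable from Well: {Well, M1, P4, P2, M3, P5, M2, M4}.
Min-cut edges: M2→Ref (12), M4→Ref (6); capacity 12 + 6 = 18.
This cut is saturated, so no flow can exceed 18.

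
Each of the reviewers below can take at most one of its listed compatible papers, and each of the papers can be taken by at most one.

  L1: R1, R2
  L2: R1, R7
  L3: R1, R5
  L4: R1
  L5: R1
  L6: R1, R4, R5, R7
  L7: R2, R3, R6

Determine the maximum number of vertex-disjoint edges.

6

Unit-capacity flow: source→left, listed edges, right→sink; max matching = max flow.
Augmenting path L1→R1 (+1); matched 1.
Augmenting path L2→R7 (+1); matched 2.
Augmenting path L3→R5 (+1); matched 3.
Augmenting path L6→R4 (+1); matched 4.
Augmenting path L7→R2 (+1); matched 5.
Augmenting path L4→R1→L1→R2→L7→R3 (+1); matched 6.
No augmenting path remains; maximum matching = 6.
König certificate: {L1, L2, L3, L6, L7, R1} is a vertex cover of size 6 (every listed pair touches it), so no matching can be larger.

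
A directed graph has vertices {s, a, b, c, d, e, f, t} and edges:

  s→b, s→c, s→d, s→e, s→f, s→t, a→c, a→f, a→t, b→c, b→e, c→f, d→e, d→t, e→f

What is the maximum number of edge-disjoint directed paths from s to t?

Assign every edge capacity 1; by Menger, the answer equals the max flow.
Path s→t (+1); total 1.
Path s→d→t (+1); total 2.
No residual s→t path; max flow = 2.
Certifying cut of size 2: {s→d, s→t}.

2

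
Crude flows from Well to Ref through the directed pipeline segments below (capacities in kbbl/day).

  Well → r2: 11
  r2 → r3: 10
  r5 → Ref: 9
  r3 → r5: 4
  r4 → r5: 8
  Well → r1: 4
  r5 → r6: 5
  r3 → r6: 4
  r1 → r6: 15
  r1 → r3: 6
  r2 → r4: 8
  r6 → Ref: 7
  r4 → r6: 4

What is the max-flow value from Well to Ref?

15

Augment Well→r1→r6→Ref: bottleneck 4, flow now 4.
Augment Well→r2→r3→r5→Ref: bottleneck 4, flow now 8.
Augment Well→r2→r3→r6→Ref: bottleneck 3, flow now 11.
Augment Well→r2→r4→r5→Ref: bottleneck 4, flow now 15.
No augmenting path remains; maximum flow = 15.
In the residual graph, reachable from Well: {Well}.
Min-cut edges: Well→r1 (4), Well→r2 (11); capacity 4 + 11 = 15.
This cut is saturated, so no flow can exceed 15.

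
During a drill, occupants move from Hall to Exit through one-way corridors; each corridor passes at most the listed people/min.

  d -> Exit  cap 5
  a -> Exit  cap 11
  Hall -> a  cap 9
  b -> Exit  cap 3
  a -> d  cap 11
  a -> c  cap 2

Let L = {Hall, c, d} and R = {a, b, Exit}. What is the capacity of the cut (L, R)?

14

Edges leaving {Hall, c, d}: Hall→a (9), d→Exit (5).
Cut capacity = 9 + 5 = 14.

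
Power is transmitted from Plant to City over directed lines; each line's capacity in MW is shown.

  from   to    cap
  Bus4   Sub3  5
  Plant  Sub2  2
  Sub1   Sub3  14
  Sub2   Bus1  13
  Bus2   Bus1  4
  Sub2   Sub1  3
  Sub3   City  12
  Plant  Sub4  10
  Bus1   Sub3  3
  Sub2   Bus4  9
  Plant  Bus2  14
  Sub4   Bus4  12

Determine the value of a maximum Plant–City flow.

Augment Plant→Sub2→Bus1→Sub3→City: bottleneck 2, flow now 2.
Augment Plant→Sub4→Bus4→Sub3→City: bottleneck 5, flow now 7.
Augment Plant→Bus2→Bus1→Sub3→City: bottleneck 1, flow now 8.
Augment Plant→Bus2→Bus1→Sub2→Sub1→Sub3→City: bottleneck 2, flow now 10. (uses reverse residual edge)
No augmenting path remains; maximum flow = 10.
In the residual graph, reachable from Plant: {Plant, Sub4, Bus2, Bus1, Bus4}.
Min-cut edges: Plant→Sub2 (2), Bus1→Sub3 (3), Bus4→Sub3 (5); capacity 2 + 3 + 5 = 10.
This cut is saturated, so no flow can exceed 10.

10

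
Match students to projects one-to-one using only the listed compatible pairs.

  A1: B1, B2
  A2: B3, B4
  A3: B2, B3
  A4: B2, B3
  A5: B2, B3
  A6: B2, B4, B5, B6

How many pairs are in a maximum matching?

Unit-capacity flow: source→left, listed edges, right→sink; max matching = max flow.
Augmenting path A1→B1 (+1); matched 1.
Augmenting path A2→B3 (+1); matched 2.
Augmenting path A3→B2 (+1); matched 3.
Augmenting path A6→B4 (+1); matched 4.
Augmenting path A4→B3→A2→B4→A6→B5 (+1); matched 5.
No augmenting path remains; maximum matching = 5.
König certificate: {A1, A2, A6, B2, B3} is a vertex cover of size 5 (every listed pair touches it), so no matching can be larger.

5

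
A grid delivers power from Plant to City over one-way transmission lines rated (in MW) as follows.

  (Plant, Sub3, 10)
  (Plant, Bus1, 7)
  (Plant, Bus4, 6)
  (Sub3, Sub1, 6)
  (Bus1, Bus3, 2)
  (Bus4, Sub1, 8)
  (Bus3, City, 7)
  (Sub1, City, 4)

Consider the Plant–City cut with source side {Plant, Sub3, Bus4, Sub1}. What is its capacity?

Edges leaving {Plant, Sub3, Bus4, Sub1}: Plant→Bus1 (7), Sub1→City (4).
Cut capacity = 7 + 4 = 11.

11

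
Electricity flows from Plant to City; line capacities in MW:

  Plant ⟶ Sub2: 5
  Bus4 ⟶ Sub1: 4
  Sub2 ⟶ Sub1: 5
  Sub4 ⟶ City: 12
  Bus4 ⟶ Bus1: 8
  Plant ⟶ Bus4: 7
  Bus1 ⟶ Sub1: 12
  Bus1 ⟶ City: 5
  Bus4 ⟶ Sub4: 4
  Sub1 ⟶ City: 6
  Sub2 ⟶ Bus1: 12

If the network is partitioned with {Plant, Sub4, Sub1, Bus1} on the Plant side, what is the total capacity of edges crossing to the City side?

35

Edges leaving {Plant, Sub4, Sub1, Bus1}: Plant→Sub2 (5), Plant→Bus4 (7), Sub4→City (12), Sub1→City (6), Bus1→City (5).
Cut capacity = 5 + 7 + 12 + 6 + 5 = 35.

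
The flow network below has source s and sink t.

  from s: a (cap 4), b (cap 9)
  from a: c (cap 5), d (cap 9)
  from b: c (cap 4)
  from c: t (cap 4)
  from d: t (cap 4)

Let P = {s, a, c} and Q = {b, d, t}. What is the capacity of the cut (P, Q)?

Edges leaving {s, a, c}: s→b (9), a→d (9), c→t (4).
Cut capacity = 9 + 9 + 4 = 22.

22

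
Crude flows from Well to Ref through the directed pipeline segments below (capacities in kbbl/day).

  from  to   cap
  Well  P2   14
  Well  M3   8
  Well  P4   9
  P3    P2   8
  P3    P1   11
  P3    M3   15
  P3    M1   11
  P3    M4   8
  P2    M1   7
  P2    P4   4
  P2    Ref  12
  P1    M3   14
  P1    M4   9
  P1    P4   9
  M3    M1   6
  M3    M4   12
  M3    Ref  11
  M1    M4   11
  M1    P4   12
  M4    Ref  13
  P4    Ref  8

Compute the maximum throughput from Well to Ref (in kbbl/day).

30

Augment Well→P2→Ref: bottleneck 12, flow now 12.
Augment Well→M3→Ref: bottleneck 8, flow now 20.
Augment Well→P4→Ref: bottleneck 8, flow now 28.
Augment Well→P2→M1→M4→Ref: bottleneck 2, flow now 30.
No augmenting path remains; maximum flow = 30.
In the residual graph, reachable from Well: {Well, P4}.
Min-cut edges: Well→P2 (14), Well→M3 (8), P4→Ref (8); capacity 14 + 8 + 8 = 30.
This cut is saturated, so no flow can exceed 30.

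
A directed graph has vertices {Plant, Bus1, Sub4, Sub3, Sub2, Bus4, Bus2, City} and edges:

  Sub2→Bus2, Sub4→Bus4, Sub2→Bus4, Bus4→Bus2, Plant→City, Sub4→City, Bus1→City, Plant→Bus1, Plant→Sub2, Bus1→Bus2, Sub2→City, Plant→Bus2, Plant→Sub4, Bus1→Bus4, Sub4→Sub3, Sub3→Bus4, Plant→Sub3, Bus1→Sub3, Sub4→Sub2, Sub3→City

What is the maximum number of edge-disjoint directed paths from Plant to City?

Assign every edge capacity 1; by Menger, the answer equals the max flow.
Path Plant→City (+1); total 1.
Path Plant→Bus1→City (+1); total 2.
Path Plant→Sub4→City (+1); total 3.
Path Plant→Sub3→City (+1); total 4.
Path Plant→Sub2→City (+1); total 5.
No residual Plant→City path; max flow = 5.
Certifying cut of size 5: {Plant→Bus1, Plant→City, Plant→Sub2, Plant→Sub3, Plant→Sub4}.

5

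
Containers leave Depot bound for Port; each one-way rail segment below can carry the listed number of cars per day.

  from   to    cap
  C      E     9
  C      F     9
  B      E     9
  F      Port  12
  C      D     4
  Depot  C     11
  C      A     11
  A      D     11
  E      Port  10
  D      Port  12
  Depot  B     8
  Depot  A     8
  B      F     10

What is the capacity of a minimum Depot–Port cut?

Augment Depot→A→D→Port: bottleneck 8, flow now 8.
Augment Depot→B→E→Port: bottleneck 8, flow now 16.
Augment Depot→C→D→Port: bottleneck 4, flow now 20.
Augment Depot→C→E→Port: bottleneck 2, flow now 22.
Augment Depot→C→F→Port: bottleneck 5, flow now 27.
No augmenting path remains; maximum flow = 27.
By max-flow min-cut, the minimum cut capacity equals the max flow.
In the residual graph, reachable from Depot: {Depot}.
Min-cut edges: Depot→A (8), Depot→B (8), Depot→C (11); capacity 8 + 8 + 11 = 27.

27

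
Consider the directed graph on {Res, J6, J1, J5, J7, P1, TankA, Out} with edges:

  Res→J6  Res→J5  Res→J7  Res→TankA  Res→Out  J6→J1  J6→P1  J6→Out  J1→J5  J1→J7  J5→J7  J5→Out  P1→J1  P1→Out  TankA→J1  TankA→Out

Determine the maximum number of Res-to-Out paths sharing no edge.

Assign every edge capacity 1; by Menger, the answer equals the max flow.
Path Res→Out (+1); total 1.
Path Res→J6→Out (+1); total 2.
Path Res→J5→Out (+1); total 3.
Path Res→TankA→Out (+1); total 4.
No residual Res→Out path; max flow = 4.
Certifying cut of size 4: {Res→J5, Res→J6, Res→Out, Res→TankA}.

4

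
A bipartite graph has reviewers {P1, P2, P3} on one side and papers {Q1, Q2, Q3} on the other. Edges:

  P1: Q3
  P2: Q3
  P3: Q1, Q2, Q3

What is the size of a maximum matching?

2

Unit-capacity flow: source→left, listed edges, right→sink; max matching = max flow.
Augmenting path P1→Q3 (+1); matched 1.
Augmenting path P3→Q1 (+1); matched 2.
No augmenting path remains; maximum matching = 2.
König certificate: {P3, Q3} is a vertex cover of size 2 (every listed pair touches it), so no matching can be larger.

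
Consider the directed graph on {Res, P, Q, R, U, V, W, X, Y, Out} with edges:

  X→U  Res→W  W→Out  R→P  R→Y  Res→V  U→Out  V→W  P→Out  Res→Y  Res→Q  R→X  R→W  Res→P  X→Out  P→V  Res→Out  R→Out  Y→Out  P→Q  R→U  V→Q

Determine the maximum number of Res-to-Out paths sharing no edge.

Assign every edge capacity 1; by Menger, the answer equals the max flow.
Path Res→Out (+1); total 1.
Path Res→P→Out (+1); total 2.
Path Res→W→Out (+1); total 3.
Path Res→Y→Out (+1); total 4.
No residual Res→Out path; max flow = 4.
Certifying cut of size 4: {Res→Out, Res→P, Res→Y, W→Out}.

4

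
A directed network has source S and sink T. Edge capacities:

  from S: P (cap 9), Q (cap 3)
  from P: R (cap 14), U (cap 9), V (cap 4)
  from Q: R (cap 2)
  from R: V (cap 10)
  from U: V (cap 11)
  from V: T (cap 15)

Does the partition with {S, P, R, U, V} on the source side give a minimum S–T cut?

Given cut capacity: 3 + 15 = 18.
Augment S→P→V→T: bottleneck 4, flow now 4.
Augment S→P→R→V→T: bottleneck 5, flow now 9.
Augment S→Q→R→V→T: bottleneck 2, flow now 11.
No augmenting path remains; maximum flow = 11.
In the residual graph, reachable from S: {S, Q}.
Min-cut edges: S→P (9), Q→R (2); capacity 9 + 2 = 11.
Cut capacity 18 exceeds the max flow 11, so it is not minimum.

No — its capacity is 18, but the minimum cut has capacity 11.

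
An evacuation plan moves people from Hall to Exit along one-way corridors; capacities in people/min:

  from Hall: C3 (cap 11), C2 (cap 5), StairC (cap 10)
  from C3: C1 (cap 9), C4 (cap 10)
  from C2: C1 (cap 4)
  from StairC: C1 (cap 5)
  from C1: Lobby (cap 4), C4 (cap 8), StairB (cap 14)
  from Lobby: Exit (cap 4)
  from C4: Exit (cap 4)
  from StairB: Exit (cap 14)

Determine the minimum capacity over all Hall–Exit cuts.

Augment Hall→C3→C4→Exit: bottleneck 4, flow now 4.
Augment Hall→C3→C1→Lobby→Exit: bottleneck 4, flow now 8.
Augment Hall→C3→C1→StairB→Exit: bottleneck 3, flow now 11.
Augment Hall→C2→C1→StairB→Exit: bottleneck 4, flow now 15.
Augment Hall→StairC→C1→StairB→Exit: bottleneck 5, flow now 20.
No augmenting path remains; maximum flow = 20.
By max-flow min-cut, the minimum cut capacity equals the max flow.
In the residual graph, reachable from Hall: {Hall, C2, StairC}.
Min-cut edges: Hall→C3 (11), C2→C1 (4), StairC→C1 (5); capacity 11 + 4 + 5 = 20.

20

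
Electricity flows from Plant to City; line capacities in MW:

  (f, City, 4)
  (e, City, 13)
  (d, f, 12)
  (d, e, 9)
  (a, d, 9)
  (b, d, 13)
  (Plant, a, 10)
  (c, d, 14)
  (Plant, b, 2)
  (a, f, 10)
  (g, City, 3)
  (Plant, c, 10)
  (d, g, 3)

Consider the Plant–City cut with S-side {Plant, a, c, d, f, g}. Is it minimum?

No — its capacity is 18, but the minimum cut has capacity 16.

Given cut capacity: 2 + 9 + 4 + 3 = 18.
Augment Plant→a→f→City: bottleneck 4, flow now 4.
Augment Plant→a→d→e→City: bottleneck 6, flow now 10.
Augment Plant→b→d→e→City: bottleneck 2, flow now 12.
Augment Plant→c→d→e→City: bottleneck 1, flow now 13.
Augment Plant→c→d→g→City: bottleneck 3, flow now 16.
No augmenting path remains; maximum flow = 16.
In the residual graph, reachable from Plant: {Plant, a, b, c, d, f}.
Min-cut edges: d→e (9), d→g (3), f→City (4); capacity 9 + 3 + 4 = 16.
Cut capacity 18 exceeds the max flow 16, so it is not minimum.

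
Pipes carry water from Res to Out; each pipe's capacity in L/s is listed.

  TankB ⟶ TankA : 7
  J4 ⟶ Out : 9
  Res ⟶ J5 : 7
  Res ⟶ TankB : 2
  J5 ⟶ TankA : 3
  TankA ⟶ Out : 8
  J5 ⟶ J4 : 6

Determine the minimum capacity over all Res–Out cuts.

9

Augment Res→TankB→TankA→Out: bottleneck 2, flow now 2.
Augment Res→J5→J4→Out: bottleneck 6, flow now 8.
Augment Res→J5→TankA→Out: bottleneck 1, flow now 9.
No augmenting path remains; maximum flow = 9.
By max-flow min-cut, the minimum cut capacity equals the max flow.
In the residual graph, reachable from Res: {Res}.
Min-cut edges: Res→TankB (2), Res→J5 (7); capacity 2 + 7 = 9.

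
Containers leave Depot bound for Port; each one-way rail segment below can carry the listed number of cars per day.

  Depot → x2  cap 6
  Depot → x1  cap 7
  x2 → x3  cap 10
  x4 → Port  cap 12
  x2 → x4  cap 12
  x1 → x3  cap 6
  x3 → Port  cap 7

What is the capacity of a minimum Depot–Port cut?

12

Augment Depot→x1→x3→Port: bottleneck 6, flow now 6.
Augment Depot→x2→x3→Port: bottleneck 1, flow now 7.
Augment Depot→x2→x4→Port: bottleneck 5, flow now 12.
No augmenting path remains; maximum flow = 12.
By max-flow min-cut, the minimum cut capacity equals the max flow.
In the residual graph, reachable from Depot: {Depot, x1}.
Min-cut edges: Depot→x2 (6), x1→x3 (6); capacity 6 + 6 = 12.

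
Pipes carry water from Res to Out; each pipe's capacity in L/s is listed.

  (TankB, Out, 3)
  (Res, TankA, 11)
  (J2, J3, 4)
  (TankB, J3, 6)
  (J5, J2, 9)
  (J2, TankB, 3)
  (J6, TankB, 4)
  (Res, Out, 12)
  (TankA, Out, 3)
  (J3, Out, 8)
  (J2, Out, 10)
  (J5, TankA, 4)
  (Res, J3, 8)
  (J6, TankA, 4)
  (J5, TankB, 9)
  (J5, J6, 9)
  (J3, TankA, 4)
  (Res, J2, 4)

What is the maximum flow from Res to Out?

Augment Res→Out: bottleneck 12, flow now 12.
Augment Res→J2→Out: bottleneck 4, flow now 16.
Augment Res→J3→Out: bottleneck 8, flow now 24.
Augment Res→TankA→Out: bottleneck 3, flow now 27.
No augmenting path remains; maximum flow = 27.
In the residual graph, reachable from Res: {Res, TankA}.
Min-cut edges: Res→J2 (4), Res→J3 (8), Res→Out (12), TankA→Out (3); capacity 4 + 8 + 12 + 3 = 27.
This cut is saturated, so no flow can exceed 27.

27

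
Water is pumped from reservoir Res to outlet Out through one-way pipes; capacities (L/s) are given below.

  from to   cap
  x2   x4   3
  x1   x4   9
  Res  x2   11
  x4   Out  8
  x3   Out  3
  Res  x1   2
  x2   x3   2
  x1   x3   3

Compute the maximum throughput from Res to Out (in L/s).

7

Augment Res→x1→x3→Out: bottleneck 2, flow now 2.
Augment Res→x2→x3→Out: bottleneck 1, flow now 3.
Augment Res→x2→x4→Out: bottleneck 3, flow now 6.
Augment Res→x2→x3→x1→x4→Out: bottleneck 1, flow now 7. (uses reverse residual edge)
No augmenting path remains; maximum flow = 7.
In the residual graph, reachable from Res: {Res, x2}.
Min-cut edges: Res→x1 (2), x2→x3 (2), x2→x4 (3); capacity 2 + 2 + 3 = 7.
This cut is saturated, so no flow can exceed 7.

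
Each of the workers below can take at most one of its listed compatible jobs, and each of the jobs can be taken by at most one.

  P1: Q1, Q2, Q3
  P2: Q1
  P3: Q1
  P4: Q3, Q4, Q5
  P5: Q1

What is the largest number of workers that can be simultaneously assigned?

3

Unit-capacity flow: source→left, listed edges, right→sink; max matching = max flow.
Augmenting path P1→Q1 (+1); matched 1.
Augmenting path P4→Q3 (+1); matched 2.
Augmenting path P2→Q1→P1→Q2 (+1); matched 3.
No augmenting path remains; maximum matching = 3.
König certificate: {P1, P4, Q1} is a vertex cover of size 3 (every listed pair touches it), so no matching can be larger.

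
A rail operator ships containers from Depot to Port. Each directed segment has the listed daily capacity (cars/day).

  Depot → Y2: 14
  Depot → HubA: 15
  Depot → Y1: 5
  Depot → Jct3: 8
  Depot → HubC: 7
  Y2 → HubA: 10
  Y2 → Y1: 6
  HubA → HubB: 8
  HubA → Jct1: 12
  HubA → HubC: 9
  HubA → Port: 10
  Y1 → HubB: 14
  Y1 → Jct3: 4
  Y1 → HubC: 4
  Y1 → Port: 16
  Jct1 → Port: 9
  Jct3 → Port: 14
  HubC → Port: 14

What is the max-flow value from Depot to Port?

Augment Depot→HubA→Port: bottleneck 10, flow now 10.
Augment Depot→Y1→Port: bottleneck 5, flow now 15.
Augment Depot→Jct3→Port: bottleneck 8, flow now 23.
Augment Depot→HubC→Port: bottleneck 7, flow now 30.
Augment Depot→Y2→Y1→Port: bottleneck 6, flow now 36.
Augment Depot→HubA→Jct1→Port: bottleneck 5, flow now 41.
Augment Depot→Y2→HubA→Jct1→Port: bottleneck 4, flow now 45.
Augment Depot→Y2→HubA→HubC→Port: bottleneck 4, flow now 49.
No augmenting path remains; maximum flow = 49.
In the residual graph, reachable from Depot: {Depot}.
Min-cut edges: Depot→Y2 (14), Depot→HubA (15), Depot→Y1 (5), Depot→Jct3 (8), Depot→HubC (7); capacity 14 + 15 + 5 + 8 + 7 = 49.
This cut is saturated, so no flow can exceed 49.

49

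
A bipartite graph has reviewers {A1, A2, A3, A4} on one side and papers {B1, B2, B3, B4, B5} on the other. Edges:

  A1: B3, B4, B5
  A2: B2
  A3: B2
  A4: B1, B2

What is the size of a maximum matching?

3

Unit-capacity flow: source→left, listed edges, right→sink; max matching = max flow.
Augmenting path A1→B3 (+1); matched 1.
Augmenting path A2→B2 (+1); matched 2.
Augmenting path A4→B1 (+1); matched 3.
No augmenting path remains; maximum matching = 3.
König certificate: {A1, A4, B2} is a vertex cover of size 3 (every listed pair touches it), so no matching can be larger.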